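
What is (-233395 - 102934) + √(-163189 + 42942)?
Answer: -336329 + I*√120247 ≈ -3.3633e+5 + 346.77*I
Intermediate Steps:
(-233395 - 102934) + √(-163189 + 42942) = -336329 + √(-120247) = -336329 + I*√120247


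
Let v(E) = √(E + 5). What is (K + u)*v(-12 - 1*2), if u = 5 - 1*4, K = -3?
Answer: -6*I ≈ -6.0*I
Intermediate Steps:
u = 1 (u = 5 - 4 = 1)
v(E) = √(5 + E)
(K + u)*v(-12 - 1*2) = (-3 + 1)*√(5 + (-12 - 1*2)) = -2*√(5 + (-12 - 2)) = -2*√(5 - 14) = -6*I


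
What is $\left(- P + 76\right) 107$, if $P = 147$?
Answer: $-7597$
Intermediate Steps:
$\left(- P + 76\right) 107 = \left(\left(-1\right) 147 + 76\right) 107 = \left(-147 + 76\right) 107 = \left(-71\right) 107 = -7597$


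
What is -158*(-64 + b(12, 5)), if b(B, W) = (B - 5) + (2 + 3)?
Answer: 8216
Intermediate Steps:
b(B, W) = B (b(B, W) = (-5 + B) + 5 = B)
-158*(-64 + b(12, 5)) = -158*(-64 + 12) = -158*(-52) = 8216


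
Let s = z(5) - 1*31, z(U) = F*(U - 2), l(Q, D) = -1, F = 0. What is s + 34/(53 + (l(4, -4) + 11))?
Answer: -1919/63 ≈ -30.460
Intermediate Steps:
z(U) = 0 (z(U) = 0*(U - 2) = 0*(-2 + U) = 0)
s = -31 (s = 0 - 1*31 = 0 - 31 = -31)
s + 34/(53 + (l(4, -4) + 11)) = -31 + 34/(53 + (-1 + 11)) = -31 + 34/(53 + 10) = -31 + 34/63 = -1919/63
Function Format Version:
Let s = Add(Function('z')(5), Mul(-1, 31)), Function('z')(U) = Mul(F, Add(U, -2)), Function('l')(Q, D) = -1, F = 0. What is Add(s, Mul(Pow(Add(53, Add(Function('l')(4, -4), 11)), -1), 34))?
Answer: Rational(-1919, 63) ≈ -30.460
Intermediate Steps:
Function('z')(U) = 0 (Function('z')(U) = Mul(0, Add(U, -2)) = Mul(0, Add(-2, U)) = 0)
s = -31 (s = Add(0, Mul(-1, 31)) = Add(0, -31) = -31)
Add(s, Mul(Pow(Add(53, Add(Function('l')(4, -4), 11)), -1), 34)) = Add(-31, Mul(Pow(Add(53, Add(-1, 11)), -1), 34)) = Add(-31, Mul(Pow(Add(53, 10), -1), 34)) = Add(-31, Mul(Pow(63, -1), 34)) = Add(-31, Mul(Rational(1, 63), 34)) = Add(-31, Rational(34, 63)) = Rational(-1919, 63)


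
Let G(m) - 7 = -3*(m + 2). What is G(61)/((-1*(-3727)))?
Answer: -182/3727 ≈ -0.048833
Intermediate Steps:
G(m) = 1 - 3*m (G(m) = 7 - 3*(m + 2) = 7 - 3*(2 + m) = 7 + (-6 - 3*m) = 1 - 3*m)
G(61)/((-1*(-3727))) = (1 - 3*61)/((-1*(-3727))) = (1 - 183)/3727 = -182*1/3727 = -182/3727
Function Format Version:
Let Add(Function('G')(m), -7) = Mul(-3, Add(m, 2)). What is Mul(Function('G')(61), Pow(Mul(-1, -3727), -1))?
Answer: Rational(-182, 3727) ≈ -0.048833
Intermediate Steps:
Function('G')(m) = Add(1, Mul(-3, m)) (Function('G')(m) = Add(7, Mul(-3, Add(m, 2))) = Add(7, Mul(-3, Add(2, m))) = Add(7, Add(-6, Mul(-3, m))) = Add(1, Mul(-3, m)))
Mul(Function('G')(61), Pow(Mul(-1, -3727), -1)) = Mul(Add(1, Mul(-3, 61)), Pow(Mul(-1, -3727), -1)) = Mul(Add(1, -183), Pow(3727, -1)) = Mul(-182, Rational(1, 3727)) = Rational(-182, 3727)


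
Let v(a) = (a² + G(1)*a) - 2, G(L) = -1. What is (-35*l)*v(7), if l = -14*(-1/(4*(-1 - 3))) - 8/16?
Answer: 1925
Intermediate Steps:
v(a) = -2 + a² - a (v(a) = (a² - a) - 2 = -2 + a² - a)
l = -11/8 (l = -14/((-4*(-4))) - 8*1/16 = -14/16 - ½ = -14*1/16 - ½ = -7/8 - ½ = -11/8 ≈ -1.3750)
(-35*l)*v(7) = (-35*(-11/8))*(-2 + 7² - 1*7) = 385*(-2 + 49 - 7)/8 = (385/8)*40 = 1925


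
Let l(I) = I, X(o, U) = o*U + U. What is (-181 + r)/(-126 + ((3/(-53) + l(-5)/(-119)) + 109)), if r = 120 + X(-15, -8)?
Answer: -321657/107311 ≈ -2.9974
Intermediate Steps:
X(o, U) = U + U*o (X(o, U) = U*o + U = U + U*o)
r = 232 (r = 120 - 8*(1 - 15) = 120 - 8*(-14) = 120 + 112 = 232)
(-181 + r)/(-126 + ((3/(-53) + l(-5)/(-119)) + 109)) = (-181 + 232)/(-126 + ((3/(-53) - 5/(-119)) + 109)) = 51/(-126 + ((3*(-1/53) - 5*(-1/119)) + 109)) = 51/(-126 + ((-3/53 + 5/119) + 109)) = 51/(-126 + (-92/6307 + 109)) = 51/(-126 + 687371/6307) = 51/(-107311/6307) = 51*(-6307/107311) = -321657/107311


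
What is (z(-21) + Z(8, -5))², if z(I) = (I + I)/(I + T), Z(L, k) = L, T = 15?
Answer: 225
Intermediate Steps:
z(I) = 2*I/(15 + I) (z(I) = (I + I)/(I + 15) = (2*I)/(15 + I) = 2*I/(15 + I))
(z(-21) + Z(8, -5))² = (2*(-21)/(15 - 21) + 8)² = (2*(-21)/(-6) + 8)² = (2*(-21)*(-⅙) + 8)² = (7 + 8)² = 15² = 225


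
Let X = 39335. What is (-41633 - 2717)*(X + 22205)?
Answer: -2729299000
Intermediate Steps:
(-41633 - 2717)*(X + 22205) = (-41633 - 2717)*(39335 + 22205) = -44350*61540 = -2729299000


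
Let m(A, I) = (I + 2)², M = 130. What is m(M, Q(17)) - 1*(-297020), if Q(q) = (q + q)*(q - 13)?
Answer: 316064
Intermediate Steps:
Q(q) = 2*q*(-13 + q) (Q(q) = (2*q)*(-13 + q) = 2*q*(-13 + q))
m(A, I) = (2 + I)²
m(M, Q(17)) - 1*(-297020) = (2 + 2*17*(-13 + 17))² - 1*(-297020) = (2 + 2*17*4)² + 297020 = (2 + 136)² + 297020 = 138² + 297020 = 19044 + 297020 = 316064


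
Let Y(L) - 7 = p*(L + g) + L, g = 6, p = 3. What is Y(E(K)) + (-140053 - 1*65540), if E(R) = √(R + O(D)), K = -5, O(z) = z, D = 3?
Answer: -205568 + 4*I*√2 ≈ -2.0557e+5 + 5.6569*I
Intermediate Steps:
E(R) = √(3 + R) (E(R) = √(R + 3) = √(3 + R))
Y(L) = 25 + 4*L (Y(L) = 7 + (3*(L + 6) + L) = 7 + (3*(6 + L) + L) = 7 + ((18 + 3*L) + L) = 7 + (18 + 4*L) = 25 + 4*L)
Y(E(K)) + (-140053 - 1*65540) = (25 + 4*√(3 - 5)) + (-140053 - 1*65540) = (25 + 4*√(-2)) + (-140053 - 65540) = (25 + 4*(I*√2)) - 205593 = (25 + 4*I*√2) - 205593 = -205568 + 4*I*√2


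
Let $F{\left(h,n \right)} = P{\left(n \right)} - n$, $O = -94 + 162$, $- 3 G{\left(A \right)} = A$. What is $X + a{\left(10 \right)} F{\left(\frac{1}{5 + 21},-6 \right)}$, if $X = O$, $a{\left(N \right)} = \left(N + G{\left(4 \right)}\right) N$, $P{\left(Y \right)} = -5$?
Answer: $\frac{464}{3} \approx 154.67$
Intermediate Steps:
$G{\left(A \right)} = - \frac{A}{3}$
$O = 68$
$a{\left(N \right)} = N \left(- \frac{4}{3} + N\right)$ ($a{\left(N \right)} = \left(N - \frac{4}{3}\right) N = \left(- \frac{4}{3} + N\right) N = N \left(- \frac{4}{3} + N\right)$)
$F{\left(h,n \right)} = -5 - n$
$X = 68$
$X + a{\left(10 \right)} F{\left(\frac{1}{5 + 21},-6 \right)} = 68 + \frac{1}{3} \cdot 10 \left(-4 + 3 \cdot 10\right) \left(-5 - -6\right) = 68 + \frac{1}{3} \cdot 10 \left(-4 + 30\right) \left(-5 + 6\right) = 68 + \frac{1}{3} \cdot 10 \cdot 26 \cdot 1 = 68 + \frac{260}{3} \cdot 1 = 68 + \frac{260}{3} = \frac{464}{3}$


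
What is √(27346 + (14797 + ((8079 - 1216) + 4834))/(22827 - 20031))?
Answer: √53463651090/1398 ≈ 165.40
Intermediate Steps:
√(27346 + (14797 + ((8079 - 1216) + 4834))/(22827 - 20031)) = √(27346 + (14797 + (6863 + 4834))/2796) = √(27346 + (14797 + 11697)*(1/2796)) = √(27346 + 26494*(1/2796)) = √(27346 + 13247/1398) = √(38242955/1398) = √53463651090/1398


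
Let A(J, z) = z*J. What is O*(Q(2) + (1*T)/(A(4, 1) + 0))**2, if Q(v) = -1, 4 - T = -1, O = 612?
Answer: 153/4 ≈ 38.250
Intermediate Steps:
T = 5 (T = 4 - 1*(-1) = 4 + 1 = 5)
A(J, z) = J*z
O*(Q(2) + (1*T)/(A(4, 1) + 0))**2 = 612*(-1 + (1*5)/(4*1 + 0))**2 = 612*(-1 + 5/(4 + 0))**2 = 612*(-1 + 5/4)**2 = 612*(1/4)**2 = 612*(1/16) = 153/4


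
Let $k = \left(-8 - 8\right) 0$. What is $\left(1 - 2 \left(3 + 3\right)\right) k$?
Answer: $0$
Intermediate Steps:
$k = 0$ ($k = \left(-8 - 8\right) 0 = \left(-16\right) 0 = 0$)
$\left(1 - 2 \left(3 + 3\right)\right) k = \left(1 - 2 \left(3 + 3\right)\right) 0 = \left(1 - 12\right) 0 = \left(-11\right) 0 = 0$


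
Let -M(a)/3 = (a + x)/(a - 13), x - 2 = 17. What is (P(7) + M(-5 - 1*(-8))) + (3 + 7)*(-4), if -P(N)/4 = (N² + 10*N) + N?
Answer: -2687/5 ≈ -537.40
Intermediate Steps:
x = 19 (x = 2 + 17 = 19)
P(N) = -44*N - 4*N² (P(N) = -4*((N² + 10*N) + N) = -4*(N² + 11*N) = -44*N - 4*N²)
M(a) = -3*(19 + a)/(-13 + a) (M(a) = -3*(a + 19)/(a - 13) = -3*(19 + a)/(-13 + a))
(P(7) + M(-5 - 1*(-8))) + (3 + 7)*(-4) = (-4*7*(11 + 7) + 3*(-19 - (-5 - 1*(-8)))/(-13 + (-5 - 1*(-8)))) + (3 + 7)*(-4) = (-4*7*18 + 3*(-19 - (-5 + 8))/(-13 + (-5 + 8))) + 10*(-4) = (-504 + 3*(-19 - 1*3)/(-13 + 3)) - 40 = (-504 + 3*(-19 - 3)/(-10)) - 40 = (-504 + 3*(-⅒)*(-22)) - 40 = (-504 + 33/5) - 40 = -2487/5 - 40 = -2687/5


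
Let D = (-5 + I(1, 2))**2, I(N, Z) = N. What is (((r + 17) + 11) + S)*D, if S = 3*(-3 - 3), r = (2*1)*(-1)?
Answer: 128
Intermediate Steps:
r = -2 (r = 2*(-1) = -2)
S = -18 (S = 3*(-6) = -18)
D = 16 (D = (-5 + 1)**2 = (-4)**2 = 16)
(((r + 17) + 11) + S)*D = (((-2 + 17) + 11) - 18)*16 = ((15 + 11) - 18)*16 = (26 - 18)*16 = 8*16 = 128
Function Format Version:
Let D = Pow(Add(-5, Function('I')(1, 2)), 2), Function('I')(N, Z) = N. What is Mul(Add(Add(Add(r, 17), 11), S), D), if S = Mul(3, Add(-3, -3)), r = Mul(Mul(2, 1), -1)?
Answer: 128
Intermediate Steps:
r = -2 (r = Mul(2, -1) = -2)
S = -18 (S = Mul(3, -6) = -18)
D = 16 (D = Pow(Add(-5, 1), 2) = Pow(-4, 2) = 16)
Mul(Add(Add(Add(r, 17), 11), S), D) = Mul(Add(Add(Add(-2, 17), 11), -18), 16) = Mul(Add(Add(15, 11), -18), 16) = Mul(Add(26, -18), 16) = Mul(8, 16) = 128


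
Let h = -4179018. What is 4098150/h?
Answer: -683025/696503 ≈ -0.98065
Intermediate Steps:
4098150/h = 4098150/(-4179018) = 4098150*(-1/4179018) = -683025/696503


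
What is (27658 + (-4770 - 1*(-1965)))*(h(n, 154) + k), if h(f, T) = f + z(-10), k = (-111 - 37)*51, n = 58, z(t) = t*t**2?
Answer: -211001970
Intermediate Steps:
z(t) = t**3
k = -7548 (k = -148*51 = -7548)
h(f, T) = -1000 + f (h(f, T) = f + (-10)**3 = f - 1000 = -1000 + f)
(27658 + (-4770 - 1*(-1965)))*(h(n, 154) + k) = (27658 + (-4770 - 1*(-1965)))*((-1000 + 58) - 7548) = (27658 + (-4770 + 1965))*(-942 - 7548) = (27658 - 2805)*(-8490) = 24853*(-8490) = -211001970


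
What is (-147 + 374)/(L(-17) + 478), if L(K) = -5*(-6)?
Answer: 227/508 ≈ 0.44685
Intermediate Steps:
L(K) = 30
(-147 + 374)/(L(-17) + 478) = (-147 + 374)/(30 + 478) = 227/508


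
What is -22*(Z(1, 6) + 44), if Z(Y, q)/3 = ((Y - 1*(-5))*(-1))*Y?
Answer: -572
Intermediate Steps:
Z(Y, q) = 3*Y*(-5 - Y) (Z(Y, q) = 3*(((Y - 1*(-5))*(-1))*Y) = 3*(((Y + 5)*(-1))*Y) = 3*(((5 + Y)*(-1))*Y) = 3*((-5 - Y)*Y) = 3*(Y*(-5 - Y)) = 3*Y*(-5 - Y))
-22*(Z(1, 6) + 44) = -22*(-3*1*(5 + 1) + 44) = -22*(-3*1*6 + 44) = -22*(-18 + 44) = -22*26 = -572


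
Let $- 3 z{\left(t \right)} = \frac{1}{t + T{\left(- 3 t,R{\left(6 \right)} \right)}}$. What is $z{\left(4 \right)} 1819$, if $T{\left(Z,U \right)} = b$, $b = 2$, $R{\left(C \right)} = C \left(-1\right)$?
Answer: $- \frac{1819}{18} \approx -101.06$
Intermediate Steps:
$R{\left(C \right)} = - C$
$T{\left(Z,U \right)} = 2$
$z{\left(t \right)} = - \frac{1}{3 \left(2 + t\right)}$ ($z{\left(t \right)} = - \frac{1}{3 \left(t + 2\right)} = - \frac{1}{3 \left(2 + t\right)}$)
$z{\left(4 \right)} 1819 = - \frac{1}{6 + 3 \cdot 4} \cdot 1819 = - \frac{1}{6 + 12} \cdot 1819 = - \frac{1}{18} \cdot 1819 = \left(-1\right) \frac{1}{18} \cdot 1819 = \left(- \frac{1}{18}\right) 1819 = - \frac{1819}{18}$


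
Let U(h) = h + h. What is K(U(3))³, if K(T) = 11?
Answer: 1331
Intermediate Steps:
U(h) = 2*h
K(U(3))³ = 11³ = 1331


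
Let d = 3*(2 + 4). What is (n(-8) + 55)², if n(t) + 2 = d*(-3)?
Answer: 1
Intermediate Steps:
d = 18 (d = 3*6 = 18)
n(t) = -56 (n(t) = -2 + 18*(-3) = -2 - 54 = -56)
(n(-8) + 55)² = (-56 + 55)² = (-1)² = 1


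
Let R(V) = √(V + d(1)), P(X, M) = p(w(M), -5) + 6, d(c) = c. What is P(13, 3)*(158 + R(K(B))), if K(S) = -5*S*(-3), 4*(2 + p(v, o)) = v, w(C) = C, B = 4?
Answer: 1501/2 + 19*√61/4 ≈ 787.60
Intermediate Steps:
p(v, o) = -2 + v/4
P(X, M) = 4 + M/4 (P(X, M) = (-2 + M/4) + 6 = 4 + M/4)
K(S) = 15*S
R(V) = √(1 + V) (R(V) = √(V + 1) = √(1 + V))
P(13, 3)*(158 + R(K(B))) = (4 + (¼)*3)*(158 + √(1 + 15*4)) = (4 + ¾)*(158 + √(1 + 60)) = 19*(158 + √61)/4 = 1501/2 + 19*√61/4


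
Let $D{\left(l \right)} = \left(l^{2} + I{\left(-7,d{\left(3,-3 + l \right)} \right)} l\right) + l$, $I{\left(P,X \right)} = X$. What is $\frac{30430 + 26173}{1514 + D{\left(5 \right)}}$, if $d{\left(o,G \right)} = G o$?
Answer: $\frac{56603}{1574} \approx 35.961$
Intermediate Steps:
$D{\left(l \right)} = l + l^{2} + l \left(-9 + 3 l\right)$ ($D{\left(l \right)} = \left(l^{2} + \left(-3 + l\right) 3 l\right) + l = \left(l^{2} + \left(-9 + 3 l\right) l\right) + l = \left(l^{2} + l \left(-9 + 3 l\right)\right) + l = l + l^{2} + l \left(-9 + 3 l\right)$)
$\frac{30430 + 26173}{1514 + D{\left(5 \right)}} = \frac{30430 + 26173}{1514 + 4 \cdot 5 \left(-2 + 5\right)} = \frac{56603}{1514 + 4 \cdot 5 \cdot 3} = \frac{56603}{1514 + 60} = \frac{56603}{1574}$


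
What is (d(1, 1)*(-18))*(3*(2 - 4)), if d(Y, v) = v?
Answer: 108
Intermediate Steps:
(d(1, 1)*(-18))*(3*(2 - 4)) = (1*(-18))*(3*(2 - 4)) = -54*(-2) = -18*(-6) = 108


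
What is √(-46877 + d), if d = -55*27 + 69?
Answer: I*√48293 ≈ 219.76*I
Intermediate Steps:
d = -1416 (d = -1485 + 69 = -1416)
√(-46877 + d) = √(-46877 - 1416) = √(-48293) = I*√48293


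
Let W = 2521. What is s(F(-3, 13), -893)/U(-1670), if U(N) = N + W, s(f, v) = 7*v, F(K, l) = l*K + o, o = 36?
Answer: -6251/851 ≈ -7.3455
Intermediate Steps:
F(K, l) = 36 + K*l (F(K, l) = l*K + 36 = K*l + 36 = 36 + K*l)
U(N) = 2521 + N (U(N) = N + 2521 = 2521 + N)
s(F(-3, 13), -893)/U(-1670) = (7*(-893))/(2521 - 1670) = -6251/851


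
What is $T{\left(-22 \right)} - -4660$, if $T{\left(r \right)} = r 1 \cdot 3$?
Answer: $4594$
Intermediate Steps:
$T{\left(r \right)} = 3 r$ ($T{\left(r \right)} = r 3 = 3 r$)
$T{\left(-22 \right)} - -4660 = 3 \left(-22\right) - -4660 = -66 + 4660 = 4594$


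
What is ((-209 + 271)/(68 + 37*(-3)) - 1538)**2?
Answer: 4381910416/1849 ≈ 2.3699e+6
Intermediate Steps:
((-209 + 271)/(68 + 37*(-3)) - 1538)**2 = (62/(68 - 111) - 1538)**2 = (62/(-43) - 1538)**2 = (62*(-1/43) - 1538)**2 = (-62/43 - 1538)**2 = (-66196/43)**2 = 4381910416/1849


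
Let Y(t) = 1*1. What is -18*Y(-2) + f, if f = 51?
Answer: 33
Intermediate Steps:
Y(t) = 1
-18*Y(-2) + f = -18*1 + 51 = -18 + 51 = 33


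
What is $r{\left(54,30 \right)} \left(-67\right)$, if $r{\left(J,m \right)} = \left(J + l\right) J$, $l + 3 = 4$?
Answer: $-198990$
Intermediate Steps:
$l = 1$ ($l = -3 + 4 = 1$)
$r{\left(J,m \right)} = J \left(1 + J\right)$ ($r{\left(J,m \right)} = \left(J + 1\right) J = \left(1 + J\right) J = J \left(1 + J\right)$)
$r{\left(54,30 \right)} \left(-67\right) = 54 \left(1 + 54\right) \left(-67\right) = 54 \cdot 55 \left(-67\right) = 2970 \left(-67\right) = -198990$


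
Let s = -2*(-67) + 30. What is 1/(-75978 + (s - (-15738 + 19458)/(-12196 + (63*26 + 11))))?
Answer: -10547/799606538 ≈ -1.3190e-5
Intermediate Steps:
s = 164 (s = 134 + 30 = 164)
1/(-75978 + (s - (-15738 + 19458)/(-12196 + (63*26 + 11)))) = 1/(-75978 + (164 - (-15738 + 19458)/(-12196 + (63*26 + 11)))) = 1/(-75978 + (164 - 3720/(-12196 + (1638 + 11)))) = 1/(-75978 + (164 - 3720/(-12196 + 1649))) = 1/(-75978 + (164 - 3720/(-10547))) = 1/(-75978 + (164 - 3720*(-1)/10547)) = 1/(-75978 + (164 - 1*(-3720/10547))) = 1/(-75978 + (164 + 3720/10547)) = 1/(-75978 + 1733428/10547) = 1/(-799606538/10547) = -10547/799606538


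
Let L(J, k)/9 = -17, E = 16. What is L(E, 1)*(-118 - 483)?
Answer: 91953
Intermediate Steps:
L(J, k) = -153 (L(J, k) = 9*(-17) = -153)
L(E, 1)*(-118 - 483) = -153*(-118 - 483) = -153*(-601) = 91953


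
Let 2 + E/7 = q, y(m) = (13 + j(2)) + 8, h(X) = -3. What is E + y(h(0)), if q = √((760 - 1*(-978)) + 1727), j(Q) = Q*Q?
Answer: 11 + 21*√385 ≈ 423.05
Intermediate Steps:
j(Q) = Q²
y(m) = 25 (y(m) = (13 + 2²) + 8 = (13 + 4) + 8 = 17 + 8 = 25)
q = 3*√385 (q = √((760 + 978) + 1727) = √(1738 + 1727) = √3465 = 3*√385 ≈ 58.864)
E = -14 + 21*√385 (E = -14 + 7*(3*√385) = -14 + 21*√385 ≈ 398.05)
E + y(h(0)) = (-14 + 21*√385) + 25 = 11 + 21*√385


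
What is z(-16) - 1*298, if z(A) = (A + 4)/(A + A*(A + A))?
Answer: -36955/124 ≈ -298.02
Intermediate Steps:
z(A) = (4 + A)/(A + 2*A²) (z(A) = (4 + A)/(A + A*(2*A)) = (4 + A)/(A + 2*A²))
z(-16) - 1*298 = (4 - 16)/((-16)*(1 + 2*(-16))) - 1*298 = -1/16*(-12)/(1 - 32) - 298 = -1/16*(-12)/(-31) - 298 = -1/16*(-1/31)*(-12) - 298 = -3/124 - 298 = -36955/124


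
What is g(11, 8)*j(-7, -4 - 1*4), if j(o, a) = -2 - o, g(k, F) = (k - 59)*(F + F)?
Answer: -3840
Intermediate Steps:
g(k, F) = 2*F*(-59 + k) (g(k, F) = (-59 + k)*(2*F) = 2*F*(-59 + k))
g(11, 8)*j(-7, -4 - 1*4) = (2*8*(-59 + 11))*(-2 - 1*(-7)) = (2*8*(-48))*(-2 + 7) = -768*5 = -3840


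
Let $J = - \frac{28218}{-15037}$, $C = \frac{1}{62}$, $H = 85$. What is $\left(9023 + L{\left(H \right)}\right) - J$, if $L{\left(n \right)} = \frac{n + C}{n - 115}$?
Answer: $\frac{84076972451}{9322940} \approx 9018.3$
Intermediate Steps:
$C = \frac{1}{62} \approx 0.016129$
$J = \frac{28218}{15037}$ ($J = \left(-28218\right) \left(- \frac{1}{15037}\right) = \frac{28218}{15037} \approx 1.8766$)
$L{\left(n \right)} = \frac{\frac{1}{62} + n}{-115 + n}$ ($L{\left(n \right)} = \frac{n + \frac{1}{62}}{n - 115} = \frac{\frac{1}{62} + n}{-115 + n}$)
$\left(9023 + L{\left(H \right)}\right) - J = \left(9023 + \frac{\frac{1}{62} + 85}{-115 + 85}\right) - \frac{28218}{15037} = \left(9023 + \frac{1}{-30} \cdot \frac{5271}{62}\right) - \frac{28218}{15037} = \left(9023 - \frac{1757}{620}\right) - \frac{28218}{15037} = \frac{5592503}{620} - \frac{28218}{15037} = \frac{84076972451}{9322940}$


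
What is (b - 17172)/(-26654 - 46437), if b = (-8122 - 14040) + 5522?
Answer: 33812/73091 ≈ 0.46260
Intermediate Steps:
b = -16640 (b = -22162 + 5522 = -16640)
(b - 17172)/(-26654 - 46437) = (-16640 - 17172)/(-26654 - 46437) = -33812/(-73091) = -33812*(-1/73091) = 33812/73091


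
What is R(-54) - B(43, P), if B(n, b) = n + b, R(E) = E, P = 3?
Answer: -100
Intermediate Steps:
B(n, b) = b + n
R(-54) - B(43, P) = -54 - (3 + 43) = -54 - 1*46 = -54 - 46 = -100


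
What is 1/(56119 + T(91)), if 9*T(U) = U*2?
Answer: 9/505253 ≈ 1.7813e-5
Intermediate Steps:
T(U) = 2*U/9 (T(U) = (U*2)/9 = (2*U)/9 = 2*U/9)
1/(56119 + T(91)) = 1/(56119 + (2/9)*91) = 1/(56119 + 182/9) = 1/(505253/9) = 9/505253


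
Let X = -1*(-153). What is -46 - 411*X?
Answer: -62929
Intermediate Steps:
X = 153
-46 - 411*X = -46 - 411*153 = -46 - 62883 = -62929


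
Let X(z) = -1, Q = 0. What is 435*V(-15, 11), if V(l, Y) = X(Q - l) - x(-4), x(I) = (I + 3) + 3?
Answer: -1305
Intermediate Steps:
x(I) = 6 + I (x(I) = (3 + I) + 3 = 6 + I)
V(l, Y) = -3 (V(l, Y) = -1 - (6 - 4) = -1 - 1*2 = -1 - 2 = -3)
435*V(-15, 11) = 435*(-3) = -1305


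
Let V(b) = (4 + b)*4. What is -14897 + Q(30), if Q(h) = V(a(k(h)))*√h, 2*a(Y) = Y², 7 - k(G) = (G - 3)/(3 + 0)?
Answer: -14897 + 24*√30 ≈ -14766.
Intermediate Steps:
k(G) = 8 - G/3 (k(G) = 7 - (G - 3)/(3 + 0) = 7 - (-3 + G)/3 = 7 - (-1 + G/3) = 7 + (1 - G/3) = 8 - G/3)
a(Y) = Y²/2
V(b) = 16 + 4*b
Q(h) = √h*(16 + 2*(8 - h/3)²) (Q(h) = (16 + 4*((8 - h/3)²/2))*√h = (16 + 2*(8 - h/3)²)*√h = √h*(16 + 2*(8 - h/3)²))
-14897 + Q(30) = -14897 + 2*√30*(72 + (-24 + 30)²)/9 = -14897 + 2*√30*(72 + 6²)/9 = -14897 + 2*√30*(72 + 36)/9 = -14897 + (2/9)*√30*108 = -14897 + 24*√30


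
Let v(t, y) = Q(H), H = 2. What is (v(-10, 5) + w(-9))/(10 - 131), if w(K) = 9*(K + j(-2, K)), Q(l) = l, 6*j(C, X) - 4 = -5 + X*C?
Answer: 107/242 ≈ 0.44215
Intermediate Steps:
j(C, X) = -1/6 + C*X/6 (j(C, X) = 2/3 + (-5 + X*C)/6 = 2/3 + (-5 + C*X)/6 = 2/3 + (-5/6 + C*X/6) = -1/6 + C*X/6)
w(K) = -3/2 + 6*K (w(K) = 9*(K + (-1/6 + (1/6)*(-2)*K)) = 9*(K + (-1/6 - K/3)) = 9*(-1/6 + 2*K/3) = -3/2 + 6*K)
v(t, y) = 2
(v(-10, 5) + w(-9))/(10 - 131) = (2 + (-3/2 + 6*(-9)))/(10 - 131) = (2 + (-3/2 - 54))/(-121) = -(2 - 111/2)/121 = -1/121*(-107/2) = 107/242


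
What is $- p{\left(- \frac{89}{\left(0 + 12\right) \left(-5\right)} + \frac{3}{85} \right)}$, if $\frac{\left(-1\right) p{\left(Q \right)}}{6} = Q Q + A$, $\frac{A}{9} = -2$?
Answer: $- \frac{16327799}{173400} \approx -94.163$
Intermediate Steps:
$A = -18$ ($A = 9 \left(-2\right) = -18$)
$p{\left(Q \right)} = 108 - 6 Q^{2}$ ($p{\left(Q \right)} = - 6 \left(Q Q - 18\right) = - 6 \left(Q^{2} - 18\right) = - 6 \left(-18 + Q^{2}\right) = 108 - 6 Q^{2}$)
$- p{\left(- \frac{89}{\left(0 + 12\right) \left(-5\right)} + \frac{3}{85} \right)} = - (108 - 6 \left(- \frac{89}{\left(0 + 12\right) \left(-5\right)} + \frac{3}{85}\right)^{2}) = - (108 - 6 \left(- \frac{89}{12 \left(-5\right)} + 3 \cdot \frac{1}{85}\right)^{2}) = - (108 - 6 \left(- \frac{89}{-60} + \frac{3}{85}\right)^{2}) = - (108 - 6 \left(\left(-89\right) \left(- \frac{1}{60}\right) + \frac{3}{85}\right)^{2}) = - (108 - 6 \left(\frac{89}{60} + \frac{3}{85}\right)^{2}) = - (108 - 6 \left(\frac{1549}{1020}\right)^{2}) = - (108 - \frac{2399401}{173400}) = \left(-1\right) \frac{16327799}{173400} = - \frac{16327799}{173400}$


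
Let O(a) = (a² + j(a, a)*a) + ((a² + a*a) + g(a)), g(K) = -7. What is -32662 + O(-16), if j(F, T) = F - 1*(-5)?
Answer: -31725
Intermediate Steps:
j(F, T) = 5 + F (j(F, T) = F + 5 = 5 + F)
O(a) = -7 + 3*a² + a*(5 + a) (O(a) = (a² + (5 + a)*a) + ((a² + a*a) - 7) = (a² + a*(5 + a)) + ((a² + a²) - 7) = (a² + a*(5 + a)) + (2*a² - 7) = (a² + a*(5 + a)) + (-7 + 2*a²) = -7 + 3*a² + a*(5 + a))
-32662 + O(-16) = -32662 + (-7 + 4*(-16)² + 5*(-16)) = -32662 + (-7 + 4*256 - 80) = -32662 + (-7 + 1024 - 80) = -32662 + 937 = -31725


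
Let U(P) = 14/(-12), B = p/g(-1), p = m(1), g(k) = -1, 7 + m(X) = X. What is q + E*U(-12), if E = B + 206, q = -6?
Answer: -760/3 ≈ -253.33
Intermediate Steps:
m(X) = -7 + X
p = -6 (p = -7 + 1 = -6)
B = 6 (B = -6/(-1) = -6*(-1) = 6)
E = 212 (E = 6 + 206 = 212)
U(P) = -7/6 (U(P) = 14*(-1/12) = -7/6)
q + E*U(-12) = -6 + 212*(-7/6) = -6 - 742/3 = -760/3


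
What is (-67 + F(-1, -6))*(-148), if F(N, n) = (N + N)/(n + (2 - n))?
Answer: 10064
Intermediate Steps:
F(N, n) = N (F(N, n) = (2*N)/2 = (2*N)*(1/2) = N)
(-67 + F(-1, -6))*(-148) = (-67 - 1)*(-148) = -68*(-148) = 10064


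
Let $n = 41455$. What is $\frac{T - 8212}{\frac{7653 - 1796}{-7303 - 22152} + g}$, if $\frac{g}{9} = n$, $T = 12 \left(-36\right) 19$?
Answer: $- \frac{120912775}{2747376842} \approx -0.04401$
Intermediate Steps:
$T = -8208$ ($T = \left(-432\right) 19 = -8208$)
$g = 373095$ ($g = 9 \cdot 41455 = 373095$)
$\frac{T - 8212}{\frac{7653 - 1796}{-7303 - 22152} + g} = \frac{-8208 - 8212}{\frac{7653 - 1796}{-7303 - 22152} + 373095} = - \frac{16420}{\frac{5857}{-29455} + 373095} = - \frac{16420}{5857 \left(- \frac{1}{29455}\right) + 373095} = - \frac{16420}{- \frac{5857}{29455} + 373095} = - \frac{16420}{\frac{10989507368}{29455}} = \left(-16420\right) \frac{29455}{10989507368} = - \frac{120912775}{2747376842}$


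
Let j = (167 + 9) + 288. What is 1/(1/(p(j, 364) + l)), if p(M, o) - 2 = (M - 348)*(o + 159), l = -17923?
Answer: 42747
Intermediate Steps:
j = 464 (j = 176 + 288 = 464)
p(M, o) = 2 + (-348 + M)*(159 + o) (p(M, o) = 2 + (M - 348)*(o + 159) = 2 + (-348 + M)*(159 + o))
1/(1/(p(j, 364) + l)) = 1/(1/((-55330 - 348*364 + 159*464 + 464*364) - 17923)) = 1/(1/((-55330 - 126672 + 73776 + 168896) - 17923)) = 1/(1/(60670 - 17923)) = 1/(1/42747) = 42747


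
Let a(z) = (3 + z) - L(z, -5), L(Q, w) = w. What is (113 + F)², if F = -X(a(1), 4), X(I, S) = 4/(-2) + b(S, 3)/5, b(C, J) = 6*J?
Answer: 310249/25 ≈ 12410.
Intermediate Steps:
a(z) = 8 + z (a(z) = (3 + z) - 1*(-5) = (3 + z) + 5 = 8 + z)
X(I, S) = 8/5 (X(I, S) = 4/(-2) + (6*3)/5 = 4*(-½) + 18*(⅕) = -2 + 18/5 = 8/5)
F = -8/5 (F = -1*8/5 = -8/5 ≈ -1.6000)
(113 + F)² = (113 - 8/5)² = (557/5)² = 310249/25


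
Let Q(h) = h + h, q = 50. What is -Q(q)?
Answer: -100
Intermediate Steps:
Q(h) = 2*h
-Q(q) = -2*50 = -1*100 = -100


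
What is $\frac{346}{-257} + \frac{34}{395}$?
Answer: $- \frac{127932}{101515} \approx -1.2602$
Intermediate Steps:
$\frac{346}{-257} + \frac{34}{395} = 346 \left(- \frac{1}{257}\right) + 34 \cdot \frac{1}{395} = - \frac{346}{257} + \frac{34}{395} = - \frac{127932}{101515}$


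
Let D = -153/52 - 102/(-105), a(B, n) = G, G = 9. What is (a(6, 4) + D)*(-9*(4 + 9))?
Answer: -115137/140 ≈ -822.41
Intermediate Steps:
a(B, n) = 9
D = -3587/1820 (D = -153*1/52 - 102*(-1/105) = -153/52 + 34/35 = -3587/1820 ≈ -1.9709)
(a(6, 4) + D)*(-9*(4 + 9)) = (9 - 3587/1820)*(-9*(4 + 9)) = 12793*(-9*13)/1820 = (12793/1820)*(-117) = -115137/140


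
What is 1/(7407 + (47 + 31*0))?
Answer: 1/7454 ≈ 0.00013416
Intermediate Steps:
1/(7407 + (47 + 31*0)) = 1/(7407 + (47 + 0)) = 1/(7407 + 47) = 1/7454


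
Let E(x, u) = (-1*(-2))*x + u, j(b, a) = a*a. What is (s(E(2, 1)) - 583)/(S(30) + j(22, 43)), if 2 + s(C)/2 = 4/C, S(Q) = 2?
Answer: -2927/9255 ≈ -0.31626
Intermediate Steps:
j(b, a) = a²
E(x, u) = u + 2*x (E(x, u) = 2*x + u = u + 2*x)
s(C) = -4 + 8/C (s(C) = -4 + 2*(4/C) = -4 + 8/C)
(s(E(2, 1)) - 583)/(S(30) + j(22, 43)) = ((-4 + 8/(1 + 2*2)) - 583)/(2 + 43²) = ((-4 + 8/(1 + 4)) - 583)/(2 + 1849) = ((-4 + 8/5) - 583)/1851 = ((-4 + 8*(⅕)) - 583)*(1/1851) = ((-4 + 8/5) - 583)*(1/1851) = (-12/5 - 583)*(1/1851) = -2927/5*1/1851 = -2927/9255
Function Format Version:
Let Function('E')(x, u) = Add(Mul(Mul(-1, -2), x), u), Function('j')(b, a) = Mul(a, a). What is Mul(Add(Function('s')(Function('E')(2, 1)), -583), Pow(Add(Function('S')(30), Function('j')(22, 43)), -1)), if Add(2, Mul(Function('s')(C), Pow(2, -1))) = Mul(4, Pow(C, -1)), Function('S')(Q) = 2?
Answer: Rational(-2927, 9255) ≈ -0.31626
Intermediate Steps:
Function('j')(b, a) = Pow(a, 2)
Function('E')(x, u) = Add(u, Mul(2, x)) (Function('E')(x, u) = Add(Mul(2, x), u) = Add(u, Mul(2, x)))
Function('s')(C) = Add(-4, Mul(8, Pow(C, -1))) (Function('s')(C) = Add(-4, Mul(2, Mul(4, Pow(C, -1)))) = Add(-4, Mul(8, Pow(C, -1))))
Mul(Add(Function('s')(Function('E')(2, 1)), -583), Pow(Add(Function('S')(30), Function('j')(22, 43)), -1)) = Mul(Add(Add(-4, Mul(8, Pow(Add(1, Mul(2, 2)), -1))), -583), Pow(Add(2, Pow(43, 2)), -1)) = Mul(Add(Add(-4, Mul(8, Pow(Add(1, 4), -1))), -583), Pow(Add(2, 1849), -1)) = Mul(Add(Add(-4, Mul(8, Pow(5, -1))), -583), Pow(1851, -1)) = Mul(Add(Add(-4, Mul(8, Rational(1, 5))), -583), Rational(1, 1851)) = Mul(Add(Add(-4, Rational(8, 5)), -583), Rational(1, 1851)) = Mul(Add(Rational(-12, 5), -583), Rational(1, 1851)) = Mul(Rational(-2927, 5), Rational(1, 1851)) = Rational(-2927, 9255)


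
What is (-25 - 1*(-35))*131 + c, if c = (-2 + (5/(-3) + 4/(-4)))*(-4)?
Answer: 3986/3 ≈ 1328.7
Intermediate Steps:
c = 56/3 (c = (-2 + (5*(-1/3) + 4*(-1/4)))*(-4) = (-2 + (-5/3 - 1))*(-4) = (-2 - 8/3)*(-4) = -14/3*(-4) = 56/3 ≈ 18.667)
(-25 - 1*(-35))*131 + c = (-25 - 1*(-35))*131 + 56/3 = (-25 + 35)*131 + 56/3 = 10*131 + 56/3 = 1310 + 56/3 = 3986/3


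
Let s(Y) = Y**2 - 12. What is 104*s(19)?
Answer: 36296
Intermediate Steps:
s(Y) = -12 + Y**2
104*s(19) = 104*(-12 + 19**2) = 104*(-12 + 361) = 104*349 = 36296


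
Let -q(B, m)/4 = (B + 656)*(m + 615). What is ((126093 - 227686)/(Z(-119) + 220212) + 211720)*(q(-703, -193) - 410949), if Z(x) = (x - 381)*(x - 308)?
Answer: -30450497380624811/433712 ≈ -7.0209e+10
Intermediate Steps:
q(B, m) = -4*(615 + m)*(656 + B) (q(B, m) = -4*(B + 656)*(m + 615) = -4*(656 + B)*(615 + m) = -4*(615 + m)*(656 + B))
Z(x) = (-381 + x)*(-308 + x)
((126093 - 227686)/(Z(-119) + 220212) + 211720)*(q(-703, -193) - 410949) = ((126093 - 227686)/((117348 + (-119)² - 689*(-119)) + 220212) + 211720)*((-1613760 - 2624*(-193) - 2460*(-703) - 4*(-703)*(-193)) - 410949) = (-101593/((117348 + 14161 + 81991) + 220212) + 211720)*((-1613760 + 506432 + 1729380 - 542716) - 410949) = (-101593/(213500 + 220212) + 211720)*(79336 - 410949) = (-101593/433712 + 211720)*(-331613) = (91825403047/433712)*(-331613) = -30450497380624811/433712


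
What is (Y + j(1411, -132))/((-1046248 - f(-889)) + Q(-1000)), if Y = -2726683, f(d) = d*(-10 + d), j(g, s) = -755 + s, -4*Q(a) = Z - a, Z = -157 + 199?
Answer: 5455140/3691439 ≈ 1.4778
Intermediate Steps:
Z = 42
Q(a) = -21/2 + a/4 (Q(a) = -(42 - a)/4 = -21/2 + a/4)
(Y + j(1411, -132))/((-1046248 - f(-889)) + Q(-1000)) = (-2726683 + (-755 - 132))/((-1046248 - (-889)*(-10 - 889)) + (-21/2 + (1/4)*(-1000))) = (-2726683 - 887)/((-1046248 - (-889)*(-899)) + (-21/2 - 250)) = -2727570/((-1046248 - 1*799211) - 521/2) = -2727570/((-1046248 - 799211) - 521/2) = -2727570/(-1845459 - 521/2) = -2727570/(-3691439/2) = -2727570*(-2/3691439) = 5455140/3691439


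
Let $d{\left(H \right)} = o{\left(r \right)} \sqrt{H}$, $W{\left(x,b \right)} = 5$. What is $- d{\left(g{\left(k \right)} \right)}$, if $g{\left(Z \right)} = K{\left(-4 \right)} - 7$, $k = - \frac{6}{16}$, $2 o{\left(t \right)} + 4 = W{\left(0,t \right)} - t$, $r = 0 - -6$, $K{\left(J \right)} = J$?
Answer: $\frac{5 i \sqrt{11}}{2} \approx 8.2916 i$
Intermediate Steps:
$r = 6$ ($r = 0 + 6 = 6$)
$o{\left(t \right)} = \frac{1}{2} - \frac{t}{2}$ ($o{\left(t \right)} = -2 + \frac{5 - t}{2} = -2 - \left(- \frac{5}{2} + \frac{t}{2}\right) = \frac{1}{2} - \frac{t}{2}$)
$k = - \frac{3}{8}$ ($k = \left(-6\right) \frac{1}{16} = - \frac{3}{8} \approx -0.375$)
$g{\left(Z \right)} = -11$ ($g{\left(Z \right)} = -4 - 7 = -11$)
$d{\left(H \right)} = - \frac{5 \sqrt{H}}{2}$ ($d{\left(H \right)} = \left(\frac{1}{2} - 3\right) \sqrt{H} = - \frac{5 \sqrt{H}}{2}$)
$- d{\left(g{\left(k \right)} \right)} = - \frac{\left(-5\right) \sqrt{-11}}{2} = - \frac{\left(-5\right) i \sqrt{11}}{2} = \frac{5 i \sqrt{11}}{2}$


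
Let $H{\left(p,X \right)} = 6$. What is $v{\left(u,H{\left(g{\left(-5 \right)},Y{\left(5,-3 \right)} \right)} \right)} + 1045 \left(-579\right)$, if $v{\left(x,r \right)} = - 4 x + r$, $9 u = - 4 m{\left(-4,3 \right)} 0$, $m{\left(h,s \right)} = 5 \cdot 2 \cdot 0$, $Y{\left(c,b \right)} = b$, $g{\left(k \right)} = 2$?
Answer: $-605049$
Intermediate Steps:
$m{\left(h,s \right)} = 0$ ($m{\left(h,s \right)} = 10 \cdot 0 = 0$)
$u = 0$ ($u = \frac{\left(-4\right) 0 \cdot 0}{9} = \frac{0 \cdot 0}{9} = \frac{1}{9} \cdot 0 = 0$)
$v{\left(x,r \right)} = r - 4 x$
$v{\left(u,H{\left(g{\left(-5 \right)},Y{\left(5,-3 \right)} \right)} \right)} + 1045 \left(-579\right) = \left(6 - 0\right) + 1045 \left(-579\right) = \left(6 + 0\right) - 605055 = 6 - 605055 = -605049$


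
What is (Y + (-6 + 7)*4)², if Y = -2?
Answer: 4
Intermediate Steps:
(Y + (-6 + 7)*4)² = (-2 + (-6 + 7)*4)² = (-2 + 1*4)² = (-2 + 4)² = 2² = 4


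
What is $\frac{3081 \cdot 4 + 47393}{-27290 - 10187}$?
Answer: $- \frac{59717}{37477} \approx -1.5934$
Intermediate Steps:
$\frac{3081 \cdot 4 + 47393}{-27290 - 10187} = \frac{12324 + 47393}{-37477} = 59717 \left(- \frac{1}{37477}\right) = - \frac{59717}{37477}$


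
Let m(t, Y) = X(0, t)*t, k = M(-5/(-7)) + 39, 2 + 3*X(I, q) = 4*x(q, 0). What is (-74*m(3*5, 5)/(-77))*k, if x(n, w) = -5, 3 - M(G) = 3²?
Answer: -24420/7 ≈ -3488.6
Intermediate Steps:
M(G) = -6 (M(G) = 3 - 1*3² = 3 - 1*9 = 3 - 9 = -6)
X(I, q) = -22/3 (X(I, q) = -⅔ + (4*(-5))/3 = -⅔ + (⅓)*(-20) = -⅔ - 20/3 = -22/3)
k = 33 (k = -6 + 39 = 33)
m(t, Y) = -22*t/3
(-74*m(3*5, 5)/(-77))*k = -74*(-22*5)/(-77)*33 = -74*(-22/3*15)*(-1)/77*33 = -(-8140)*(-1)/77*33 = -74*10/7*33 = -740/7*33 = -24420/7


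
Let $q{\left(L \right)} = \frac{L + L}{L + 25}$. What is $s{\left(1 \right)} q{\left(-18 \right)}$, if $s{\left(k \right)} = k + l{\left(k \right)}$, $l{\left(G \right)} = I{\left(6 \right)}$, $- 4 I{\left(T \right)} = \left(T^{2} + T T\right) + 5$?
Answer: $\frac{657}{7} \approx 93.857$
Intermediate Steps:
$I{\left(T \right)} = - \frac{5}{4} - \frac{T^{2}}{2}$ ($I{\left(T \right)} = - \frac{\left(T^{2} + T T\right) + 5}{4} = - \frac{\left(T^{2} + T^{2}\right) + 5}{4} = - \frac{2 T^{2} + 5}{4} = - \frac{5 + 2 T^{2}}{4} = - \frac{5}{4} - \frac{T^{2}}{2}$)
$l{\left(G \right)} = - \frac{77}{4}$ ($l{\left(G \right)} = - \frac{5}{4} - \frac{6^{2}}{2} = - \frac{5}{4} - 18 = - \frac{77}{4}$)
$s{\left(k \right)} = - \frac{77}{4} + k$ ($s{\left(k \right)} = k - \frac{77}{4} = - \frac{77}{4} + k$)
$q{\left(L \right)} = \frac{2 L}{25 + L}$
$s{\left(1 \right)} q{\left(-18 \right)} = \left(- \frac{77}{4} + 1\right) 2 \left(-18\right) \frac{1}{25 - 18} = - \frac{73 \cdot 2 \left(-18\right) \frac{1}{7}}{4} = \left(- \frac{73}{4}\right) \left(- \frac{36}{7}\right) = \frac{657}{7}$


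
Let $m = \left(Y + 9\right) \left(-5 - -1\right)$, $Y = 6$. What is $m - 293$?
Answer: $-353$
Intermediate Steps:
$m = -60$ ($m = \left(6 + 9\right) \left(-5 - -1\right) = 15 \left(-5 + 1\right) = 15 \left(-4\right) = -60$)
$m - 293 = -60 - 293 = -353$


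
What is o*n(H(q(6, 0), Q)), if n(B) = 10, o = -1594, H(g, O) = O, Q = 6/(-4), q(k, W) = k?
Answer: -15940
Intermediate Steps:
Q = -3/2 (Q = 6*(-¼) = -3/2 ≈ -1.5000)
o*n(H(q(6, 0), Q)) = -1594*10 = -15940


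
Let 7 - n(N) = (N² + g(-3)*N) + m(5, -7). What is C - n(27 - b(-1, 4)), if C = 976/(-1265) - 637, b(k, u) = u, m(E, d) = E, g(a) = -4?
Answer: -256506/1265 ≈ -202.77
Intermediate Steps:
n(N) = 2 - N² + 4*N (n(N) = 7 - ((N² - 4*N) + 5) = 7 - (5 + N² - 4*N) = 7 + (-5 - N² + 4*N) = 2 - N² + 4*N)
C = -806781/1265 (C = 976*(-1/1265) - 637 = -976/1265 - 637 = -806781/1265 ≈ -637.77)
C - n(27 - b(-1, 4)) = -806781/1265 - (2 - (27 - 1*4)² + 4*(27 - 1*4)) = -806781/1265 - (2 - (27 - 4)² + 4*(27 - 4)) = -806781/1265 - (2 - 1*23² + 4*23) = -806781/1265 - (2 - 1*529 + 92) = -806781/1265 - (2 - 529 + 92) = -806781/1265 - 1*(-435) = -806781/1265 + 435 = -256506/1265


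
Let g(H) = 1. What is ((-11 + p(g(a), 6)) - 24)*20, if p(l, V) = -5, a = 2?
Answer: -800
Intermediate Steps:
((-11 + p(g(a), 6)) - 24)*20 = ((-11 - 5) - 24)*20 = (-16 - 24)*20 = -40*20 = -800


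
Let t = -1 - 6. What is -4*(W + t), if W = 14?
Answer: -28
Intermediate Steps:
t = -7
-4*(W + t) = -4*(14 - 7) = -4*7 = -28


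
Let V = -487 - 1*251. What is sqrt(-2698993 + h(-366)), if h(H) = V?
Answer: I*sqrt(2699731) ≈ 1643.1*I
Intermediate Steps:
V = -738 (V = -487 - 251 = -738)
h(H) = -738
sqrt(-2698993 + h(-366)) = sqrt(-2698993 - 738) = sqrt(-2699731) = I*sqrt(2699731)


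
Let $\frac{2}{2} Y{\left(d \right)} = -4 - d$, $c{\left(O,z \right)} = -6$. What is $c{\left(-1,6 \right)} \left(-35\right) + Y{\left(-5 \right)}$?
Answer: $211$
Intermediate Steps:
$Y{\left(d \right)} = -4 - d$
$c{\left(-1,6 \right)} \left(-35\right) + Y{\left(-5 \right)} = \left(-6\right) \left(-35\right) - -1 = 210 + \left(-4 + 5\right) = 210 + 1 = 211$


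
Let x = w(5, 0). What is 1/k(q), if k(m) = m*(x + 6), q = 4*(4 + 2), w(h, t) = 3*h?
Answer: 1/504 ≈ 0.0019841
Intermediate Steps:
x = 15 (x = 3*5 = 15)
q = 24 (q = 4*6 = 24)
k(m) = 21*m (k(m) = m*(15 + 6) = m*21 = 21*m)
1/k(q) = 1/(21*24) = 1/504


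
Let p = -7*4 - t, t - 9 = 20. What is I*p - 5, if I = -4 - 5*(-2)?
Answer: -347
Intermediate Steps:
t = 29 (t = 9 + 20 = 29)
I = 6 (I = -4 + 10 = 6)
p = -57 (p = -7*4 - 1*29 = -28 - 29 = -57)
I*p - 5 = 6*(-57) - 5 = -342 - 5 = -347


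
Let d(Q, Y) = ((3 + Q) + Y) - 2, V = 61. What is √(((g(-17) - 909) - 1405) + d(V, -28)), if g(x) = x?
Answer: I*√2297 ≈ 47.927*I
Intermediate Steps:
d(Q, Y) = 1 + Q + Y (d(Q, Y) = (3 + Q + Y) - 2 = 1 + Q + Y)
√(((g(-17) - 909) - 1405) + d(V, -28)) = √(((-17 - 909) - 1405) + (1 + 61 - 28)) = √((-926 - 1405) + 34) = √(-2331 + 34) = √(-2297) = I*√2297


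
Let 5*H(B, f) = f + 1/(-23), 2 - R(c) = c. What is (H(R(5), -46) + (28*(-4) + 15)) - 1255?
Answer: -156539/115 ≈ -1361.2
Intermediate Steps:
R(c) = 2 - c
H(B, f) = -1/115 + f/5 (H(B, f) = (f + 1/(-23))/5 = (f - 1/23)/5 = (-1/23 + f)/5 = -1/115 + f/5)
(H(R(5), -46) + (28*(-4) + 15)) - 1255 = ((-1/115 + (1/5)*(-46)) + (28*(-4) + 15)) - 1255 = ((-1/115 - 46/5) + (-112 + 15)) - 1255 = (-1059/115 - 97) - 1255 = -12214/115 - 1255 = -156539/115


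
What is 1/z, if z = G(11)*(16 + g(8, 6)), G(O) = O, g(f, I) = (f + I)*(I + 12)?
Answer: 1/2948 ≈ 0.00033921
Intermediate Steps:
g(f, I) = (12 + I)*(I + f) (g(f, I) = (I + f)*(12 + I) = (12 + I)*(I + f))
z = 2948 (z = 11*(16 + (6**2 + 12*6 + 12*8 + 6*8)) = 11*(16 + (36 + 72 + 96 + 48)) = 11*(16 + 252) = 11*268 = 2948)
1/z = 1/2948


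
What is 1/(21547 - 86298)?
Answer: -1/64751 ≈ -1.5444e-5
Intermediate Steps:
1/(21547 - 86298) = 1/(-64751) = -1/64751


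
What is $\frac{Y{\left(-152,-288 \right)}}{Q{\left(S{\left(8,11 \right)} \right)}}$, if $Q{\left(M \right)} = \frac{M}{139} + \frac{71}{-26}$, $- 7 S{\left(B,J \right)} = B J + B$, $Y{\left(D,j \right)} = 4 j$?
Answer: $\frac{29143296}{71579} \approx 407.15$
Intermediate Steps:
$S{\left(B,J \right)} = - \frac{B}{7} - \frac{B J}{7}$ ($S{\left(B,J \right)} = - \frac{B J + B}{7} = - \frac{B + B J}{7} = - \frac{B}{7} - \frac{B J}{7}$)
$Q{\left(M \right)} = - \frac{71}{26} + \frac{M}{139}$ ($Q{\left(M \right)} = M \frac{1}{139} + 71 \left(- \frac{1}{26}\right) = \frac{M}{139} - \frac{71}{26} = - \frac{71}{26} + \frac{M}{139}$)
$\frac{Y{\left(-152,-288 \right)}}{Q{\left(S{\left(8,11 \right)} \right)}} = \frac{4 \left(-288\right)}{- \frac{71}{26} + \frac{\left(- \frac{1}{7}\right) 8 \left(1 + 11\right)}{139}} = - \frac{1152}{- \frac{71}{26} + \frac{\left(- \frac{1}{7}\right) 8 \cdot 12}{139}} = - \frac{1152}{- \frac{71}{26} + \frac{1}{139} \left(- \frac{96}{7}\right)} = - \frac{1152}{- \frac{71}{26} - \frac{96}{973}} = - \frac{1152}{- \frac{71579}{25298}} = \left(-1152\right) \left(- \frac{25298}{71579}\right) = \frac{29143296}{71579}$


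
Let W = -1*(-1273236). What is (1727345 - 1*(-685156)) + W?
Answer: 3685737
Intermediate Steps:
W = 1273236
(1727345 - 1*(-685156)) + W = (1727345 - 1*(-685156)) + 1273236 = (1727345 + 685156) + 1273236 = 2412501 + 1273236 = 3685737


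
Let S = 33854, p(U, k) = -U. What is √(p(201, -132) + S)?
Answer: √33653 ≈ 183.45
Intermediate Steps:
√(p(201, -132) + S) = √(-1*201 + 33854) = √(-201 + 33854) = √33653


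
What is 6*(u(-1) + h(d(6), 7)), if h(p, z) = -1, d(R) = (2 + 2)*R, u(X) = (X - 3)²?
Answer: 90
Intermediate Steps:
u(X) = (-3 + X)²
d(R) = 4*R
6*(u(-1) + h(d(6), 7)) = 6*((-3 - 1)² - 1) = 6*((-4)² - 1) = 6*(16 - 1) = 6*15 = 90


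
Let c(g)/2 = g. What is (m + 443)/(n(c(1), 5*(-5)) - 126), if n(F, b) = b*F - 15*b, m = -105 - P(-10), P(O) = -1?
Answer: 339/199 ≈ 1.7035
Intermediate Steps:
c(g) = 2*g
m = -104 (m = -105 - 1*(-1) = -105 + 1 = -104)
n(F, b) = -15*b + F*b (n(F, b) = F*b - 15*b = -15*b + F*b)
(m + 443)/(n(c(1), 5*(-5)) - 126) = (-104 + 443)/((5*(-5))*(-15 + 2*1) - 126) = 339/(-25*(-15 + 2) - 126) = 339/(-25*(-13) - 126) = 339/(325 - 126) = 339/199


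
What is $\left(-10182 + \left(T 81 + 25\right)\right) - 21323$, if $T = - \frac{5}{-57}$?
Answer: $- \frac{597985}{19} \approx -31473.0$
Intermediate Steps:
$T = \frac{5}{57}$ ($T = \left(-5\right) \left(- \frac{1}{57}\right) = \frac{5}{57} \approx 0.087719$)
$\left(-10182 + \left(T 81 + 25\right)\right) - 21323 = \left(-10182 + \left(\frac{5}{57} \cdot 81 + 25\right)\right) - 21323 = \left(-10182 + \left(\frac{135}{19} + 25\right)\right) - 21323 = \left(-10182 + \frac{610}{19}\right) - 21323 = - \frac{192848}{19} - 21323 = - \frac{597985}{19}$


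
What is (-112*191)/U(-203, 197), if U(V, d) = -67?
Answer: 21392/67 ≈ 319.28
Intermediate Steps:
(-112*191)/U(-203, 197) = -112*191/(-67) = -21392*(-1/67) = 21392/67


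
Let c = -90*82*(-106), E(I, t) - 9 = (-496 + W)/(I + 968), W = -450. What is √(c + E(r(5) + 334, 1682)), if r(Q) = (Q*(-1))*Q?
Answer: √1275700150639/1277 ≈ 884.47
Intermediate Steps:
r(Q) = -Q² (r(Q) = (-Q)*Q = -Q²)
E(I, t) = 9 - 946/(968 + I) (E(I, t) = 9 + (-496 - 450)/(I + 968) = 9 - 946/(968 + I))
c = 782280 (c = -7380*(-106) = 782280)
√(c + E(r(5) + 334, 1682)) = √(782280 + (7766 + 9*(-1*5² + 334))/(968 + (-1*5² + 334))) = √(782280 + (7766 + 9*(-1*25 + 334))/(968 + (-1*25 + 334))) = √(782280 + (7766 + 9*(-25 + 334))/(968 + (-25 + 334))) = √(782280 + (7766 + 9*309)/(968 + 309)) = √(782280 + (7766 + 2781)/1277) = √(782280 + (1/1277)*10547) = √(782280 + 10547/1277) = √(998982107/1277) = √1275700150639/1277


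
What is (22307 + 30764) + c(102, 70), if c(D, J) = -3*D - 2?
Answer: 52763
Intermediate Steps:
c(D, J) = -2 - 3*D
(22307 + 30764) + c(102, 70) = (22307 + 30764) + (-2 - 3*102) = 53071 + (-2 - 306) = 53071 - 308 = 52763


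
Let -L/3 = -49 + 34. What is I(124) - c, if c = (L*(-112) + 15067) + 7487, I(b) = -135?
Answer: -17649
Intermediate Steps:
L = 45 (L = -3*(-49 + 34) = -3*(-15) = 45)
c = 17514 (c = (45*(-112) + 15067) + 7487 = (-5040 + 15067) + 7487 = 10027 + 7487 = 17514)
I(124) - c = -135 - 1*17514 = -135 - 17514 = -17649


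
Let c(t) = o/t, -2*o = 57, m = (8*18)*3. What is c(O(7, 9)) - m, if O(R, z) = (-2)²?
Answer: -3513/8 ≈ -439.13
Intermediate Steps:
O(R, z) = 4
m = 432 (m = 144*3 = 432)
o = -57/2 (o = -½*57 = -57/2 ≈ -28.500)
c(t) = -57/(2*t)
c(O(7, 9)) - m = -57/2/4 - 1*432 = -57/2*¼ - 432 = -57/8 - 432 = -3513/8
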